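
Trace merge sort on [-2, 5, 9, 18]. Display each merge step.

Divide and conquer:
  Merge [-2] + [5] -> [-2, 5]
  Merge [9] + [18] -> [9, 18]
  Merge [-2, 5] + [9, 18] -> [-2, 5, 9, 18]


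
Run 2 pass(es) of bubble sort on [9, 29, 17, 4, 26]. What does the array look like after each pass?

After pass 1: [9, 17, 4, 26, 29] (3 swaps)
After pass 2: [9, 4, 17, 26, 29] (1 swaps)
Total swaps: 4


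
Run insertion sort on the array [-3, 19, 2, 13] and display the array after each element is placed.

First element -3 is already 'sorted'
Insert 19: shifted 0 elements -> [-3, 19, 2, 13]
Insert 2: shifted 1 elements -> [-3, 2, 19, 13]
Insert 13: shifted 1 elements -> [-3, 2, 13, 19]


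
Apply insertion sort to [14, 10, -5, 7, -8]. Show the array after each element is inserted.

First element 14 is already 'sorted'
Insert 10: shifted 1 elements -> [10, 14, -5, 7, -8]
Insert -5: shifted 2 elements -> [-5, 10, 14, 7, -8]
Insert 7: shifted 2 elements -> [-5, 7, 10, 14, -8]
Insert -8: shifted 4 elements -> [-8, -5, 7, 10, 14]


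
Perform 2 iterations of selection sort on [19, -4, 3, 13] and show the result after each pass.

Pass 1: Select minimum -4 at index 1, swap -> [-4, 19, 3, 13]
Pass 2: Select minimum 3 at index 2, swap -> [-4, 3, 19, 13]


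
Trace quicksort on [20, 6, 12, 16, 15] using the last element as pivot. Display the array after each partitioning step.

Partition 1: pivot=15 at index 2 -> [6, 12, 15, 16, 20]
Partition 2: pivot=12 at index 1 -> [6, 12, 15, 16, 20]
Partition 3: pivot=20 at index 4 -> [6, 12, 15, 16, 20]


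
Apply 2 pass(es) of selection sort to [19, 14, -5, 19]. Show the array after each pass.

Pass 1: Select minimum -5 at index 2, swap -> [-5, 14, 19, 19]
Pass 2: Select minimum 14 at index 1, swap -> [-5, 14, 19, 19]


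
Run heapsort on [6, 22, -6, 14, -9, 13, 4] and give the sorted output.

Build heap: [22, 14, 13, 6, -9, -6, 4]
Extract 22: [14, 6, 13, 4, -9, -6, 22]
Extract 14: [13, 6, -6, 4, -9, 14, 22]
Extract 13: [6, 4, -6, -9, 13, 14, 22]
Extract 6: [4, -9, -6, 6, 13, 14, 22]
Extract 4: [-6, -9, 4, 6, 13, 14, 22]
Extract -6: [-9, -6, 4, 6, 13, 14, 22]


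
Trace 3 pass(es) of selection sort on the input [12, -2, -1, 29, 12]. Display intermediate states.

Pass 1: Select minimum -2 at index 1, swap -> [-2, 12, -1, 29, 12]
Pass 2: Select minimum -1 at index 2, swap -> [-2, -1, 12, 29, 12]
Pass 3: Select minimum 12 at index 2, swap -> [-2, -1, 12, 29, 12]


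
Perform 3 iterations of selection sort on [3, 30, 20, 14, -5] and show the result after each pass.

Pass 1: Select minimum -5 at index 4, swap -> [-5, 30, 20, 14, 3]
Pass 2: Select minimum 3 at index 4, swap -> [-5, 3, 20, 14, 30]
Pass 3: Select minimum 14 at index 3, swap -> [-5, 3, 14, 20, 30]


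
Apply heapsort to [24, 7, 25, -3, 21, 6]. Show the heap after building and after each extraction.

Build heap: [25, 21, 24, -3, 7, 6]
Extract 25: [24, 21, 6, -3, 7, 25]
Extract 24: [21, 7, 6, -3, 24, 25]
Extract 21: [7, -3, 6, 21, 24, 25]
Extract 7: [6, -3, 7, 21, 24, 25]
Extract 6: [-3, 6, 7, 21, 24, 25]


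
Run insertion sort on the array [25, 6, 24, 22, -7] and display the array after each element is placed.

First element 25 is already 'sorted'
Insert 6: shifted 1 elements -> [6, 25, 24, 22, -7]
Insert 24: shifted 1 elements -> [6, 24, 25, 22, -7]
Insert 22: shifted 2 elements -> [6, 22, 24, 25, -7]
Insert -7: shifted 4 elements -> [-7, 6, 22, 24, 25]


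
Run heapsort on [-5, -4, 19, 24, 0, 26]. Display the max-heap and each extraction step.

Build heap: [26, 24, 19, -4, 0, -5]
Extract 26: [24, 0, 19, -4, -5, 26]
Extract 24: [19, 0, -5, -4, 24, 26]
Extract 19: [0, -4, -5, 19, 24, 26]
Extract 0: [-4, -5, 0, 19, 24, 26]
Extract -4: [-5, -4, 0, 19, 24, 26]


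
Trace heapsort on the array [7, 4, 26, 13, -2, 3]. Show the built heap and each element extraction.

Build heap: [26, 13, 7, 4, -2, 3]
Extract 26: [13, 4, 7, 3, -2, 26]
Extract 13: [7, 4, -2, 3, 13, 26]
Extract 7: [4, 3, -2, 7, 13, 26]
Extract 4: [3, -2, 4, 7, 13, 26]
Extract 3: [-2, 3, 4, 7, 13, 26]


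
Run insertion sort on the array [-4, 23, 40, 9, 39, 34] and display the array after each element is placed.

First element -4 is already 'sorted'
Insert 23: shifted 0 elements -> [-4, 23, 40, 9, 39, 34]
Insert 40: shifted 0 elements -> [-4, 23, 40, 9, 39, 34]
Insert 9: shifted 2 elements -> [-4, 9, 23, 40, 39, 34]
Insert 39: shifted 1 elements -> [-4, 9, 23, 39, 40, 34]
Insert 34: shifted 2 elements -> [-4, 9, 23, 34, 39, 40]


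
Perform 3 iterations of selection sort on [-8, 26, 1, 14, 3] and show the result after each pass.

Pass 1: Select minimum -8 at index 0, swap -> [-8, 26, 1, 14, 3]
Pass 2: Select minimum 1 at index 2, swap -> [-8, 1, 26, 14, 3]
Pass 3: Select minimum 3 at index 4, swap -> [-8, 1, 3, 14, 26]


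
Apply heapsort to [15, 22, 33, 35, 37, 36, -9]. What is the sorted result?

Build heap: [37, 35, 36, 15, 22, 33, -9]
Extract 37: [36, 35, 33, 15, 22, -9, 37]
Extract 36: [35, 22, 33, 15, -9, 36, 37]
Extract 35: [33, 22, -9, 15, 35, 36, 37]
Extract 33: [22, 15, -9, 33, 35, 36, 37]
Extract 22: [15, -9, 22, 33, 35, 36, 37]
Extract 15: [-9, 15, 22, 33, 35, 36, 37]


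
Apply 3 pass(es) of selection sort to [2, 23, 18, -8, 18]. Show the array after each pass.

Pass 1: Select minimum -8 at index 3, swap -> [-8, 23, 18, 2, 18]
Pass 2: Select minimum 2 at index 3, swap -> [-8, 2, 18, 23, 18]
Pass 3: Select minimum 18 at index 2, swap -> [-8, 2, 18, 23, 18]


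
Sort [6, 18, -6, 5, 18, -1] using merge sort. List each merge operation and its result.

Divide and conquer:
  Merge [18] + [-6] -> [-6, 18]
  Merge [6] + [-6, 18] -> [-6, 6, 18]
  Merge [18] + [-1] -> [-1, 18]
  Merge [5] + [-1, 18] -> [-1, 5, 18]
  Merge [-6, 6, 18] + [-1, 5, 18] -> [-6, -1, 5, 6, 18, 18]


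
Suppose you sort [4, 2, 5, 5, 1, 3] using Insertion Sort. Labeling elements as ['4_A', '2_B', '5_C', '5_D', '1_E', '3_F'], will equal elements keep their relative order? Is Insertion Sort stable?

Trace Insertion Sort on the labeled array (the key is the number; the letter only tracks identity):
  Insert 2_B at index 0: [2_B, 4_A, 5_C, 5_D, 1_E, 3_F]
  Insert 5_C at index 2: [2_B, 4_A, 5_C, 5_D, 1_E, 3_F]
  Insert 5_D at index 3: [2_B, 4_A, 5_C, 5_D, 1_E, 3_F]
  Insert 1_E at index 0: [1_E, 2_B, 4_A, 5_C, 5_D, 3_F]
  Insert 3_F at index 2: [1_E, 2_B, 3_F, 4_A, 5_C, 5_D]
Final order: [1_E, 2_B, 3_F, 4_A, 5_C, 5_D]
Equal keys:
  value 5: originally 5_C, 5_D; after sorting 5_C, 5_D -> order preserved
All equal keys kept their original relative order. Insertion Sort is stable: elements are shifted only while they are strictly greater than the key, so a key is inserted after any equal elements already placed.
Answer: Stable


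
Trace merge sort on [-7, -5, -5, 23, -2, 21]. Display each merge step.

Divide and conquer:
  Merge [-5] + [-5] -> [-5, -5]
  Merge [-7] + [-5, -5] -> [-7, -5, -5]
  Merge [-2] + [21] -> [-2, 21]
  Merge [23] + [-2, 21] -> [-2, 21, 23]
  Merge [-7, -5, -5] + [-2, 21, 23] -> [-7, -5, -5, -2, 21, 23]


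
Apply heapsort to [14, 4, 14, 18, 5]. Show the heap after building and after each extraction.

Build heap: [18, 14, 14, 4, 5]
Extract 18: [14, 5, 14, 4, 18]
Extract 14: [14, 5, 4, 14, 18]
Extract 14: [5, 4, 14, 14, 18]
Extract 5: [4, 5, 14, 14, 18]


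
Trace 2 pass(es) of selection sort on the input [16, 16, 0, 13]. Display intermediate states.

Pass 1: Select minimum 0 at index 2, swap -> [0, 16, 16, 13]
Pass 2: Select minimum 13 at index 3, swap -> [0, 13, 16, 16]


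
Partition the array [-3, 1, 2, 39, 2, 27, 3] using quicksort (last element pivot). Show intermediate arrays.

Partition 1: pivot=3 at index 4 -> [-3, 1, 2, 2, 3, 27, 39]
Partition 2: pivot=2 at index 3 -> [-3, 1, 2, 2, 3, 27, 39]
Partition 3: pivot=2 at index 2 -> [-3, 1, 2, 2, 3, 27, 39]
Partition 4: pivot=1 at index 1 -> [-3, 1, 2, 2, 3, 27, 39]
Partition 5: pivot=39 at index 6 -> [-3, 1, 2, 2, 3, 27, 39]


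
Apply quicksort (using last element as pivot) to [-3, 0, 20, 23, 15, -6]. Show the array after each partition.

Partition 1: pivot=-6 at index 0 -> [-6, 0, 20, 23, 15, -3]
Partition 2: pivot=-3 at index 1 -> [-6, -3, 20, 23, 15, 0]
Partition 3: pivot=0 at index 2 -> [-6, -3, 0, 23, 15, 20]
Partition 4: pivot=20 at index 4 -> [-6, -3, 0, 15, 20, 23]


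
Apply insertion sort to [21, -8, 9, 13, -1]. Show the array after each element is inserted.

First element 21 is already 'sorted'
Insert -8: shifted 1 elements -> [-8, 21, 9, 13, -1]
Insert 9: shifted 1 elements -> [-8, 9, 21, 13, -1]
Insert 13: shifted 1 elements -> [-8, 9, 13, 21, -1]
Insert -1: shifted 3 elements -> [-8, -1, 9, 13, 21]


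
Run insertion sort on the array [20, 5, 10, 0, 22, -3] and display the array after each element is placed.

First element 20 is already 'sorted'
Insert 5: shifted 1 elements -> [5, 20, 10, 0, 22, -3]
Insert 10: shifted 1 elements -> [5, 10, 20, 0, 22, -3]
Insert 0: shifted 3 elements -> [0, 5, 10, 20, 22, -3]
Insert 22: shifted 0 elements -> [0, 5, 10, 20, 22, -3]
Insert -3: shifted 5 elements -> [-3, 0, 5, 10, 20, 22]


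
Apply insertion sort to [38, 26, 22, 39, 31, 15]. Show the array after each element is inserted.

First element 38 is already 'sorted'
Insert 26: shifted 1 elements -> [26, 38, 22, 39, 31, 15]
Insert 22: shifted 2 elements -> [22, 26, 38, 39, 31, 15]
Insert 39: shifted 0 elements -> [22, 26, 38, 39, 31, 15]
Insert 31: shifted 2 elements -> [22, 26, 31, 38, 39, 15]
Insert 15: shifted 5 elements -> [15, 22, 26, 31, 38, 39]


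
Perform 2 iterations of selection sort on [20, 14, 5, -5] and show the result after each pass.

Pass 1: Select minimum -5 at index 3, swap -> [-5, 14, 5, 20]
Pass 2: Select minimum 5 at index 2, swap -> [-5, 5, 14, 20]


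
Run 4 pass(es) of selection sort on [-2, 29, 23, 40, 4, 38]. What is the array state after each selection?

Pass 1: Select minimum -2 at index 0, swap -> [-2, 29, 23, 40, 4, 38]
Pass 2: Select minimum 4 at index 4, swap -> [-2, 4, 23, 40, 29, 38]
Pass 3: Select minimum 23 at index 2, swap -> [-2, 4, 23, 40, 29, 38]
Pass 4: Select minimum 29 at index 4, swap -> [-2, 4, 23, 29, 40, 38]


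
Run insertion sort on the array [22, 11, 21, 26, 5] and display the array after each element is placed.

First element 22 is already 'sorted'
Insert 11: shifted 1 elements -> [11, 22, 21, 26, 5]
Insert 21: shifted 1 elements -> [11, 21, 22, 26, 5]
Insert 26: shifted 0 elements -> [11, 21, 22, 26, 5]
Insert 5: shifted 4 elements -> [5, 11, 21, 22, 26]


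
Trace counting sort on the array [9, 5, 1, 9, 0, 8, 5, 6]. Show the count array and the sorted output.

Count array: [1, 1, 0, 0, 0, 2, 1, 0, 1, 2]
(count[i] = number of elements equal to i)
Cumulative count: [1, 2, 2, 2, 2, 4, 5, 5, 6, 8]
Sorted: [0, 1, 5, 5, 6, 8, 9, 9]


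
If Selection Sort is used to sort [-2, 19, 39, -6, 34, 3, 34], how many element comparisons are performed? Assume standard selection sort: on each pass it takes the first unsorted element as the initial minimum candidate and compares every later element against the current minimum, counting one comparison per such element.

Pass 1: scan indices 1..6 for the minimum = 6 comparison(s); min is -6, place at index 0 -> [-6, 19, 39, -2, 34, 3, 34]
Pass 2: scan indices 2..6 for the minimum = 5 comparison(s); min is -2, place at index 1 -> [-6, -2, 39, 19, 34, 3, 34]
Pass 3: scan indices 3..6 for the minimum = 4 comparison(s); min is 3, place at index 2 -> [-6, -2, 3, 19, 34, 39, 34]
Pass 4: scan indices 4..6 for the minimum = 3 comparison(s); min is 19, place at index 3 -> [-6, -2, 3, 19, 34, 39, 34]
Pass 5: scan indices 5..6 for the minimum = 2 comparison(s); min is 34, place at index 4 -> [-6, -2, 3, 19, 34, 39, 34]
Pass 6: scan indices 6..6 for the minimum = 1 comparison(s); min is 34, place at index 5 -> [-6, -2, 3, 19, 34, 34, 39]
Selection sort always scans the whole unsorted suffix, so the count is (n-1) + (n-2) + ... + 1 = n(n-1)/2 = 7*6/2 = 21 regardless of the input order.
Total comparisons: 6 + 5 + 4 + 3 + 2 + 1 = 21


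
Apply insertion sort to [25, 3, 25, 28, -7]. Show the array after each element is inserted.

First element 25 is already 'sorted'
Insert 3: shifted 1 elements -> [3, 25, 25, 28, -7]
Insert 25: shifted 0 elements -> [3, 25, 25, 28, -7]
Insert 28: shifted 0 elements -> [3, 25, 25, 28, -7]
Insert -7: shifted 4 elements -> [-7, 3, 25, 25, 28]


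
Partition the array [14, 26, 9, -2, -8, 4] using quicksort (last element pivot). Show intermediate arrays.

Partition 1: pivot=4 at index 2 -> [-2, -8, 4, 14, 26, 9]
Partition 2: pivot=-8 at index 0 -> [-8, -2, 4, 14, 26, 9]
Partition 3: pivot=9 at index 3 -> [-8, -2, 4, 9, 26, 14]
Partition 4: pivot=14 at index 4 -> [-8, -2, 4, 9, 14, 26]


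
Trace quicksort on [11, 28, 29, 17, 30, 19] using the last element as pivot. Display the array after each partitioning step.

Partition 1: pivot=19 at index 2 -> [11, 17, 19, 28, 30, 29]
Partition 2: pivot=17 at index 1 -> [11, 17, 19, 28, 30, 29]
Partition 3: pivot=29 at index 4 -> [11, 17, 19, 28, 29, 30]


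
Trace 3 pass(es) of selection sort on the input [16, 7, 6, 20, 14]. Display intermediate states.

Pass 1: Select minimum 6 at index 2, swap -> [6, 7, 16, 20, 14]
Pass 2: Select minimum 7 at index 1, swap -> [6, 7, 16, 20, 14]
Pass 3: Select minimum 14 at index 4, swap -> [6, 7, 14, 20, 16]


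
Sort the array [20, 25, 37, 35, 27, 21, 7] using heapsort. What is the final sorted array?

Build heap: [37, 35, 21, 25, 27, 20, 7]
Extract 37: [35, 27, 21, 25, 7, 20, 37]
Extract 35: [27, 25, 21, 20, 7, 35, 37]
Extract 27: [25, 20, 21, 7, 27, 35, 37]
Extract 25: [21, 20, 7, 25, 27, 35, 37]
Extract 21: [20, 7, 21, 25, 27, 35, 37]
Extract 20: [7, 20, 21, 25, 27, 35, 37]


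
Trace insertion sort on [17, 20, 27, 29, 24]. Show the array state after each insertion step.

First element 17 is already 'sorted'
Insert 20: shifted 0 elements -> [17, 20, 27, 29, 24]
Insert 27: shifted 0 elements -> [17, 20, 27, 29, 24]
Insert 29: shifted 0 elements -> [17, 20, 27, 29, 24]
Insert 24: shifted 2 elements -> [17, 20, 24, 27, 29]


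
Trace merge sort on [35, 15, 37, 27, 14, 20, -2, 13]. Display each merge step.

Divide and conquer:
  Merge [35] + [15] -> [15, 35]
  Merge [37] + [27] -> [27, 37]
  Merge [15, 35] + [27, 37] -> [15, 27, 35, 37]
  Merge [14] + [20] -> [14, 20]
  Merge [-2] + [13] -> [-2, 13]
  Merge [14, 20] + [-2, 13] -> [-2, 13, 14, 20]
  Merge [15, 27, 35, 37] + [-2, 13, 14, 20] -> [-2, 13, 14, 15, 20, 27, 35, 37]


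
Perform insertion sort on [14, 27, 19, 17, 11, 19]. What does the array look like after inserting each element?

First element 14 is already 'sorted'
Insert 27: shifted 0 elements -> [14, 27, 19, 17, 11, 19]
Insert 19: shifted 1 elements -> [14, 19, 27, 17, 11, 19]
Insert 17: shifted 2 elements -> [14, 17, 19, 27, 11, 19]
Insert 11: shifted 4 elements -> [11, 14, 17, 19, 27, 19]
Insert 19: shifted 1 elements -> [11, 14, 17, 19, 19, 27]


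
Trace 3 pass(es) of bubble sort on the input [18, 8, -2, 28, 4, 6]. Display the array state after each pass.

After pass 1: [8, -2, 18, 4, 6, 28] (4 swaps)
After pass 2: [-2, 8, 4, 6, 18, 28] (3 swaps)
After pass 3: [-2, 4, 6, 8, 18, 28] (2 swaps)
Total swaps: 9


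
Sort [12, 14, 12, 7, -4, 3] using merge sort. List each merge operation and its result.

Divide and conquer:
  Merge [14] + [12] -> [12, 14]
  Merge [12] + [12, 14] -> [12, 12, 14]
  Merge [-4] + [3] -> [-4, 3]
  Merge [7] + [-4, 3] -> [-4, 3, 7]
  Merge [12, 12, 14] + [-4, 3, 7] -> [-4, 3, 7, 12, 12, 14]


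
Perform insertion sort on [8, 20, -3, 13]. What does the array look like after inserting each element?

First element 8 is already 'sorted'
Insert 20: shifted 0 elements -> [8, 20, -3, 13]
Insert -3: shifted 2 elements -> [-3, 8, 20, 13]
Insert 13: shifted 1 elements -> [-3, 8, 13, 20]


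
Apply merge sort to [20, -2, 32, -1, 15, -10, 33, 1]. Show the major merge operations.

Divide and conquer:
  Merge [20] + [-2] -> [-2, 20]
  Merge [32] + [-1] -> [-1, 32]
  Merge [-2, 20] + [-1, 32] -> [-2, -1, 20, 32]
  Merge [15] + [-10] -> [-10, 15]
  Merge [33] + [1] -> [1, 33]
  Merge [-10, 15] + [1, 33] -> [-10, 1, 15, 33]
  Merge [-2, -1, 20, 32] + [-10, 1, 15, 33] -> [-10, -2, -1, 1, 15, 20, 32, 33]


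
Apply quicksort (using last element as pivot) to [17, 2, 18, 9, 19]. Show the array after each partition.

Partition 1: pivot=19 at index 4 -> [17, 2, 18, 9, 19]
Partition 2: pivot=9 at index 1 -> [2, 9, 18, 17, 19]
Partition 3: pivot=17 at index 2 -> [2, 9, 17, 18, 19]


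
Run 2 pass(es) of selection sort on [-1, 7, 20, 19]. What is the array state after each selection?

Pass 1: Select minimum -1 at index 0, swap -> [-1, 7, 20, 19]
Pass 2: Select minimum 7 at index 1, swap -> [-1, 7, 20, 19]


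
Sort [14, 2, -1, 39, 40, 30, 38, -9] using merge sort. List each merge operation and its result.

Divide and conquer:
  Merge [14] + [2] -> [2, 14]
  Merge [-1] + [39] -> [-1, 39]
  Merge [2, 14] + [-1, 39] -> [-1, 2, 14, 39]
  Merge [40] + [30] -> [30, 40]
  Merge [38] + [-9] -> [-9, 38]
  Merge [30, 40] + [-9, 38] -> [-9, 30, 38, 40]
  Merge [-1, 2, 14, 39] + [-9, 30, 38, 40] -> [-9, -1, 2, 14, 30, 38, 39, 40]


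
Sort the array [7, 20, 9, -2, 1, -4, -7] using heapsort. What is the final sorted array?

Build heap: [20, 7, 9, -2, 1, -4, -7]
Extract 20: [9, 7, -4, -2, 1, -7, 20]
Extract 9: [7, 1, -4, -2, -7, 9, 20]
Extract 7: [1, -2, -4, -7, 7, 9, 20]
Extract 1: [-2, -7, -4, 1, 7, 9, 20]
Extract -2: [-4, -7, -2, 1, 7, 9, 20]
Extract -4: [-7, -4, -2, 1, 7, 9, 20]


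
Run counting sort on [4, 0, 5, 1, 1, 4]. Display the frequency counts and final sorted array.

Count array: [1, 2, 0, 0, 2, 1]
(count[i] = number of elements equal to i)
Cumulative count: [1, 3, 3, 3, 5, 6]
Sorted: [0, 1, 1, 4, 4, 5]


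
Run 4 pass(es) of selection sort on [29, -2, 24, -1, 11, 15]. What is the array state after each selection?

Pass 1: Select minimum -2 at index 1, swap -> [-2, 29, 24, -1, 11, 15]
Pass 2: Select minimum -1 at index 3, swap -> [-2, -1, 24, 29, 11, 15]
Pass 3: Select minimum 11 at index 4, swap -> [-2, -1, 11, 29, 24, 15]
Pass 4: Select minimum 15 at index 5, swap -> [-2, -1, 11, 15, 24, 29]


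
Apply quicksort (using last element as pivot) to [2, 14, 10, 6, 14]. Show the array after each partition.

Partition 1: pivot=14 at index 4 -> [2, 14, 10, 6, 14]
Partition 2: pivot=6 at index 1 -> [2, 6, 10, 14, 14]
Partition 3: pivot=14 at index 3 -> [2, 6, 10, 14, 14]


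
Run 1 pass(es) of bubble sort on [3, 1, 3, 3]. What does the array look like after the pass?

After pass 1: [1, 3, 3, 3] (1 swaps)
Total swaps: 1


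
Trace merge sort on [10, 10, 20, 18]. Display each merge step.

Divide and conquer:
  Merge [10] + [10] -> [10, 10]
  Merge [20] + [18] -> [18, 20]
  Merge [10, 10] + [18, 20] -> [10, 10, 18, 20]


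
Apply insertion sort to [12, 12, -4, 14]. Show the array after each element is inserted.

First element 12 is already 'sorted'
Insert 12: shifted 0 elements -> [12, 12, -4, 14]
Insert -4: shifted 2 elements -> [-4, 12, 12, 14]
Insert 14: shifted 0 elements -> [-4, 12, 12, 14]


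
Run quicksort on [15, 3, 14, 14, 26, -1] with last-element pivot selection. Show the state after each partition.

Partition 1: pivot=-1 at index 0 -> [-1, 3, 14, 14, 26, 15]
Partition 2: pivot=15 at index 4 -> [-1, 3, 14, 14, 15, 26]
Partition 3: pivot=14 at index 3 -> [-1, 3, 14, 14, 15, 26]
Partition 4: pivot=14 at index 2 -> [-1, 3, 14, 14, 15, 26]


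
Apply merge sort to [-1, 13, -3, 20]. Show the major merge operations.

Divide and conquer:
  Merge [-1] + [13] -> [-1, 13]
  Merge [-3] + [20] -> [-3, 20]
  Merge [-1, 13] + [-3, 20] -> [-3, -1, 13, 20]


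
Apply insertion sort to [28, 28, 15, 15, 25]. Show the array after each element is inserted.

First element 28 is already 'sorted'
Insert 28: shifted 0 elements -> [28, 28, 15, 15, 25]
Insert 15: shifted 2 elements -> [15, 28, 28, 15, 25]
Insert 15: shifted 2 elements -> [15, 15, 28, 28, 25]
Insert 25: shifted 2 elements -> [15, 15, 25, 28, 28]


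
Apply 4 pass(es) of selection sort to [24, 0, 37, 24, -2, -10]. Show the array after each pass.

Pass 1: Select minimum -10 at index 5, swap -> [-10, 0, 37, 24, -2, 24]
Pass 2: Select minimum -2 at index 4, swap -> [-10, -2, 37, 24, 0, 24]
Pass 3: Select minimum 0 at index 4, swap -> [-10, -2, 0, 24, 37, 24]
Pass 4: Select minimum 24 at index 3, swap -> [-10, -2, 0, 24, 37, 24]


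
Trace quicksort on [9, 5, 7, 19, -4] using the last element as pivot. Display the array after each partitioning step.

Partition 1: pivot=-4 at index 0 -> [-4, 5, 7, 19, 9]
Partition 2: pivot=9 at index 3 -> [-4, 5, 7, 9, 19]
Partition 3: pivot=7 at index 2 -> [-4, 5, 7, 9, 19]


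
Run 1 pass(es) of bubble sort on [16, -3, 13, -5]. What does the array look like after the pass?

After pass 1: [-3, 13, -5, 16] (3 swaps)
Total swaps: 3


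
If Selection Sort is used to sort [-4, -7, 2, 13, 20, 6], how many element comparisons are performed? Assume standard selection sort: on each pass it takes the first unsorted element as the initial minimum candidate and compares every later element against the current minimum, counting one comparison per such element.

Pass 1: scan indices 1..5 for the minimum = 5 comparison(s); min is -7, place at index 0 -> [-7, -4, 2, 13, 20, 6]
Pass 2: scan indices 2..5 for the minimum = 4 comparison(s); min is -4, place at index 1 -> [-7, -4, 2, 13, 20, 6]
Pass 3: scan indices 3..5 for the minimum = 3 comparison(s); min is 2, place at index 2 -> [-7, -4, 2, 13, 20, 6]
Pass 4: scan indices 4..5 for the minimum = 2 comparison(s); min is 6, place at index 3 -> [-7, -4, 2, 6, 20, 13]
Pass 5: scan indices 5..5 for the minimum = 1 comparison(s); min is 13, place at index 4 -> [-7, -4, 2, 6, 13, 20]
Selection sort always scans the whole unsorted suffix, so the count is (n-1) + (n-2) + ... + 1 = n(n-1)/2 = 6*5/2 = 15 regardless of the input order.
Total comparisons: 5 + 4 + 3 + 2 + 1 = 15


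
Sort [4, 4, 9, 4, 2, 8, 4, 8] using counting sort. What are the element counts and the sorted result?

Count array: [0, 0, 1, 0, 4, 0, 0, 0, 2, 1]
(count[i] = number of elements equal to i)
Cumulative count: [0, 0, 1, 1, 5, 5, 5, 5, 7, 8]
Sorted: [2, 4, 4, 4, 4, 8, 8, 9]


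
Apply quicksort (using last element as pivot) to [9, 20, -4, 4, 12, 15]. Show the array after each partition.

Partition 1: pivot=15 at index 4 -> [9, -4, 4, 12, 15, 20]
Partition 2: pivot=12 at index 3 -> [9, -4, 4, 12, 15, 20]
Partition 3: pivot=4 at index 1 -> [-4, 4, 9, 12, 15, 20]


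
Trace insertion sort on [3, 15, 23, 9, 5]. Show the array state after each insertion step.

First element 3 is already 'sorted'
Insert 15: shifted 0 elements -> [3, 15, 23, 9, 5]
Insert 23: shifted 0 elements -> [3, 15, 23, 9, 5]
Insert 9: shifted 2 elements -> [3, 9, 15, 23, 5]
Insert 5: shifted 3 elements -> [3, 5, 9, 15, 23]


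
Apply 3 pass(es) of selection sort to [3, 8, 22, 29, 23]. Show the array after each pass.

Pass 1: Select minimum 3 at index 0, swap -> [3, 8, 22, 29, 23]
Pass 2: Select minimum 8 at index 1, swap -> [3, 8, 22, 29, 23]
Pass 3: Select minimum 22 at index 2, swap -> [3, 8, 22, 29, 23]


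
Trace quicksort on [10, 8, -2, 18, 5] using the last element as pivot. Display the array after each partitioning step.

Partition 1: pivot=5 at index 1 -> [-2, 5, 10, 18, 8]
Partition 2: pivot=8 at index 2 -> [-2, 5, 8, 18, 10]
Partition 3: pivot=10 at index 3 -> [-2, 5, 8, 10, 18]


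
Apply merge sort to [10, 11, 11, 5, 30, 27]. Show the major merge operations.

Divide and conquer:
  Merge [11] + [11] -> [11, 11]
  Merge [10] + [11, 11] -> [10, 11, 11]
  Merge [30] + [27] -> [27, 30]
  Merge [5] + [27, 30] -> [5, 27, 30]
  Merge [10, 11, 11] + [5, 27, 30] -> [5, 10, 11, 11, 27, 30]


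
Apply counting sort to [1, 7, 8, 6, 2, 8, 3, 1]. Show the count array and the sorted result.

Count array: [0, 2, 1, 1, 0, 0, 1, 1, 2]
(count[i] = number of elements equal to i)
Cumulative count: [0, 2, 3, 4, 4, 4, 5, 6, 8]
Sorted: [1, 1, 2, 3, 6, 7, 8, 8]


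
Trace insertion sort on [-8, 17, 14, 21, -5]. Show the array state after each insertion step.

First element -8 is already 'sorted'
Insert 17: shifted 0 elements -> [-8, 17, 14, 21, -5]
Insert 14: shifted 1 elements -> [-8, 14, 17, 21, -5]
Insert 21: shifted 0 elements -> [-8, 14, 17, 21, -5]
Insert -5: shifted 3 elements -> [-8, -5, 14, 17, 21]


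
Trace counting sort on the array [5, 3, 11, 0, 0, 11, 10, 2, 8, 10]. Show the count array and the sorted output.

Count array: [2, 0, 1, 1, 0, 1, 0, 0, 1, 0, 2, 2]
(count[i] = number of elements equal to i)
Cumulative count: [2, 2, 3, 4, 4, 5, 5, 5, 6, 6, 8, 10]
Sorted: [0, 0, 2, 3, 5, 8, 10, 10, 11, 11]


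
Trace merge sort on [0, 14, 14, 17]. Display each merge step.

Divide and conquer:
  Merge [0] + [14] -> [0, 14]
  Merge [14] + [17] -> [14, 17]
  Merge [0, 14] + [14, 17] -> [0, 14, 14, 17]


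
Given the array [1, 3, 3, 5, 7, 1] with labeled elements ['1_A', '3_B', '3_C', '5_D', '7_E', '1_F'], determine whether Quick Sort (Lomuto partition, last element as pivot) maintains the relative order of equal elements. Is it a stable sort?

Trace Quick Sort on the labeled array (the key is the number; the letter only tracks identity):
  Partition indices 0..5 around pivot 1_F -> [1_A, 1_F, 3_C, 5_D, 7_E, 3_B]
  Partition indices 2..5 around pivot 3_B -> [1_A, 1_F, 3_C, 3_B, 7_E, 5_D]
  Partition indices 4..5 around pivot 5_D -> [1_A, 1_F, 3_C, 3_B, 5_D, 7_E]
Final order: [1_A, 1_F, 3_C, 3_B, 5_D, 7_E]
Equal keys:
  value 1: originally 1_A, 1_F; after sorting 1_A, 1_F -> order preserved
  value 3: originally 3_B, 3_C; after sorting 3_C, 3_B -> order changed
Equal keys were reordered, so Quick Sort is not stable: partition swaps elements across long distances and can reorder equal keys. (One such input is enough; an unstable sort may happen to preserve order on other inputs, but it gives no guarantee.)
Answer: Not stable


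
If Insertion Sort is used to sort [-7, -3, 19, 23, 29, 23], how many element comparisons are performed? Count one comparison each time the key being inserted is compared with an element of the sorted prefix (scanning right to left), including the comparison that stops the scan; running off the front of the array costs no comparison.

Insert -3: -7 <= -3 (stop) = 1 comparison(s) -> [-7, -3, 19, 23, 29, 23]
Insert 19: -3 <= 19 (stop) = 1 comparison(s) -> [-7, -3, 19, 23, 29, 23]
Insert 23: 19 <= 23 (stop) = 1 comparison(s) -> [-7, -3, 19, 23, 29, 23]
Insert 29: 23 <= 29 (stop) = 1 comparison(s) -> [-7, -3, 19, 23, 29, 23]
Insert 23: 29 > 23 (shift), 23 <= 23 (stop) = 2 comparison(s) -> [-7, -3, 19, 23, 23, 29]
Total comparisons: 1 + 1 + 1 + 1 + 2 = 6


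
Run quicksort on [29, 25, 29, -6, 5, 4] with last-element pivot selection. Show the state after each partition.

Partition 1: pivot=4 at index 1 -> [-6, 4, 29, 29, 5, 25]
Partition 2: pivot=25 at index 3 -> [-6, 4, 5, 25, 29, 29]
Partition 3: pivot=29 at index 5 -> [-6, 4, 5, 25, 29, 29]


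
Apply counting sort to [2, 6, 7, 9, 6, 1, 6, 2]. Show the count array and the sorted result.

Count array: [0, 1, 2, 0, 0, 0, 3, 1, 0, 1]
(count[i] = number of elements equal to i)
Cumulative count: [0, 1, 3, 3, 3, 3, 6, 7, 7, 8]
Sorted: [1, 2, 2, 6, 6, 6, 7, 9]


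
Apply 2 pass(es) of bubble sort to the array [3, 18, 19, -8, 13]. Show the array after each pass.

After pass 1: [3, 18, -8, 13, 19] (2 swaps)
After pass 2: [3, -8, 13, 18, 19] (2 swaps)
Total swaps: 4


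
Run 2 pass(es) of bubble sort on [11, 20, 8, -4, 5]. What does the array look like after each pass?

After pass 1: [11, 8, -4, 5, 20] (3 swaps)
After pass 2: [8, -4, 5, 11, 20] (3 swaps)
Total swaps: 6


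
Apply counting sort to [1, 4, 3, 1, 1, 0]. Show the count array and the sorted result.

Count array: [1, 3, 0, 1, 1]
(count[i] = number of elements equal to i)
Cumulative count: [1, 4, 4, 5, 6]
Sorted: [0, 1, 1, 1, 3, 4]


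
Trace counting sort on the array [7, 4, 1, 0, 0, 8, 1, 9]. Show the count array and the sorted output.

Count array: [2, 2, 0, 0, 1, 0, 0, 1, 1, 1]
(count[i] = number of elements equal to i)
Cumulative count: [2, 4, 4, 4, 5, 5, 5, 6, 7, 8]
Sorted: [0, 0, 1, 1, 4, 7, 8, 9]


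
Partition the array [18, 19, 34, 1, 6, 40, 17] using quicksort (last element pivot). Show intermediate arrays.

Partition 1: pivot=17 at index 2 -> [1, 6, 17, 18, 19, 40, 34]
Partition 2: pivot=6 at index 1 -> [1, 6, 17, 18, 19, 40, 34]
Partition 3: pivot=34 at index 5 -> [1, 6, 17, 18, 19, 34, 40]
Partition 4: pivot=19 at index 4 -> [1, 6, 17, 18, 19, 34, 40]


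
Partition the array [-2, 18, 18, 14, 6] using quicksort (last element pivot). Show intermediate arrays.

Partition 1: pivot=6 at index 1 -> [-2, 6, 18, 14, 18]
Partition 2: pivot=18 at index 4 -> [-2, 6, 18, 14, 18]
Partition 3: pivot=14 at index 2 -> [-2, 6, 14, 18, 18]


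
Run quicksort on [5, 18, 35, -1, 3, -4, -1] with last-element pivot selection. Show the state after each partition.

Partition 1: pivot=-1 at index 2 -> [-1, -4, -1, 5, 3, 18, 35]
Partition 2: pivot=-4 at index 0 -> [-4, -1, -1, 5, 3, 18, 35]
Partition 3: pivot=35 at index 6 -> [-4, -1, -1, 5, 3, 18, 35]
Partition 4: pivot=18 at index 5 -> [-4, -1, -1, 5, 3, 18, 35]
Partition 5: pivot=3 at index 3 -> [-4, -1, -1, 3, 5, 18, 35]


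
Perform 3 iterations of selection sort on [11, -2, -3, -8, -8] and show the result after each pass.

Pass 1: Select minimum -8 at index 3, swap -> [-8, -2, -3, 11, -8]
Pass 2: Select minimum -8 at index 4, swap -> [-8, -8, -3, 11, -2]
Pass 3: Select minimum -3 at index 2, swap -> [-8, -8, -3, 11, -2]


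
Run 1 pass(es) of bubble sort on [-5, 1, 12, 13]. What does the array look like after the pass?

After pass 1: [-5, 1, 12, 13] (0 swaps)
Total swaps: 0


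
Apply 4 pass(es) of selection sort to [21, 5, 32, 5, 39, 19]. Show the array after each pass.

Pass 1: Select minimum 5 at index 1, swap -> [5, 21, 32, 5, 39, 19]
Pass 2: Select minimum 5 at index 3, swap -> [5, 5, 32, 21, 39, 19]
Pass 3: Select minimum 19 at index 5, swap -> [5, 5, 19, 21, 39, 32]
Pass 4: Select minimum 21 at index 3, swap -> [5, 5, 19, 21, 39, 32]


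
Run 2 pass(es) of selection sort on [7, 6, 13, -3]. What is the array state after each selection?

Pass 1: Select minimum -3 at index 3, swap -> [-3, 6, 13, 7]
Pass 2: Select minimum 6 at index 1, swap -> [-3, 6, 13, 7]


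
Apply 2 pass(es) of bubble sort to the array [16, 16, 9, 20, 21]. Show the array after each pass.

After pass 1: [16, 9, 16, 20, 21] (1 swaps)
After pass 2: [9, 16, 16, 20, 21] (1 swaps)
Total swaps: 2


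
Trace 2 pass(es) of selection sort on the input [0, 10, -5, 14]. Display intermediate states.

Pass 1: Select minimum -5 at index 2, swap -> [-5, 10, 0, 14]
Pass 2: Select minimum 0 at index 2, swap -> [-5, 0, 10, 14]


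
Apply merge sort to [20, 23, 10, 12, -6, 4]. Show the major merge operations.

Divide and conquer:
  Merge [23] + [10] -> [10, 23]
  Merge [20] + [10, 23] -> [10, 20, 23]
  Merge [-6] + [4] -> [-6, 4]
  Merge [12] + [-6, 4] -> [-6, 4, 12]
  Merge [10, 20, 23] + [-6, 4, 12] -> [-6, 4, 10, 12, 20, 23]


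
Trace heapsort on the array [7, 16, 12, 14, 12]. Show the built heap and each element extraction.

Build heap: [16, 14, 12, 7, 12]
Extract 16: [14, 12, 12, 7, 16]
Extract 14: [12, 7, 12, 14, 16]
Extract 12: [12, 7, 12, 14, 16]
Extract 12: [7, 12, 12, 14, 16]


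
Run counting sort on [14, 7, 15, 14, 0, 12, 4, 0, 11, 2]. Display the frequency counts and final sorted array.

Count array: [2, 0, 1, 0, 1, 0, 0, 1, 0, 0, 0, 1, 1, 0, 2, 1]
(count[i] = number of elements equal to i)
Cumulative count: [2, 2, 3, 3, 4, 4, 4, 5, 5, 5, 5, 6, 7, 7, 9, 10]
Sorted: [0, 0, 2, 4, 7, 11, 12, 14, 14, 15]


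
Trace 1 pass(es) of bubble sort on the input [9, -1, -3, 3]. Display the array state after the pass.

After pass 1: [-1, -3, 3, 9] (3 swaps)
Total swaps: 3


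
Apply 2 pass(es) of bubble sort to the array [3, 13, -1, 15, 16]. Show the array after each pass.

After pass 1: [3, -1, 13, 15, 16] (1 swaps)
After pass 2: [-1, 3, 13, 15, 16] (1 swaps)
Total swaps: 2


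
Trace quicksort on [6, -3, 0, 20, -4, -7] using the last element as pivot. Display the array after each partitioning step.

Partition 1: pivot=-7 at index 0 -> [-7, -3, 0, 20, -4, 6]
Partition 2: pivot=6 at index 4 -> [-7, -3, 0, -4, 6, 20]
Partition 3: pivot=-4 at index 1 -> [-7, -4, 0, -3, 6, 20]
Partition 4: pivot=-3 at index 2 -> [-7, -4, -3, 0, 6, 20]


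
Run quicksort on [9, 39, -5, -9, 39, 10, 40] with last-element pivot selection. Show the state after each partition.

Partition 1: pivot=40 at index 6 -> [9, 39, -5, -9, 39, 10, 40]
Partition 2: pivot=10 at index 3 -> [9, -5, -9, 10, 39, 39, 40]
Partition 3: pivot=-9 at index 0 -> [-9, -5, 9, 10, 39, 39, 40]
Partition 4: pivot=9 at index 2 -> [-9, -5, 9, 10, 39, 39, 40]
Partition 5: pivot=39 at index 5 -> [-9, -5, 9, 10, 39, 39, 40]


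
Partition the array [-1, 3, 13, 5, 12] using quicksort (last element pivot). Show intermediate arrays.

Partition 1: pivot=12 at index 3 -> [-1, 3, 5, 12, 13]
Partition 2: pivot=5 at index 2 -> [-1, 3, 5, 12, 13]
Partition 3: pivot=3 at index 1 -> [-1, 3, 5, 12, 13]


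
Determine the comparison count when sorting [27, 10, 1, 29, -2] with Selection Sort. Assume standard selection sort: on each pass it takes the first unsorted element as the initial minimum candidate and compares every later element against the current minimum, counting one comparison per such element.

Pass 1: scan indices 1..4 for the minimum = 4 comparison(s); min is -2, place at index 0 -> [-2, 10, 1, 29, 27]
Pass 2: scan indices 2..4 for the minimum = 3 comparison(s); min is 1, place at index 1 -> [-2, 1, 10, 29, 27]
Pass 3: scan indices 3..4 for the minimum = 2 comparison(s); min is 10, place at index 2 -> [-2, 1, 10, 29, 27]
Pass 4: scan indices 4..4 for the minimum = 1 comparison(s); min is 27, place at index 3 -> [-2, 1, 10, 27, 29]
Selection sort always scans the whole unsorted suffix, so the count is (n-1) + (n-2) + ... + 1 = n(n-1)/2 = 5*4/2 = 10 regardless of the input order.
Total comparisons: 4 + 3 + 2 + 1 = 10


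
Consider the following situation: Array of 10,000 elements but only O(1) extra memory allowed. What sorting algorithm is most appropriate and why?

Best choice: Heapsort
Reason: Heapsort rearranges the array in place using O(1) auxiliary space and still guarantees O(n log n) time; quicksort partitions in place but needs Theta(log n) stack space for recursion (O(n) in the worst case), and mergesort requires O(n) auxiliary space


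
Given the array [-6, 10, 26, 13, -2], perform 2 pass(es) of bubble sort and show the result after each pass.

After pass 1: [-6, 10, 13, -2, 26] (2 swaps)
After pass 2: [-6, 10, -2, 13, 26] (1 swaps)
Total swaps: 3


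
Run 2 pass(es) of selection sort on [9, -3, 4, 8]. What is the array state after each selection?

Pass 1: Select minimum -3 at index 1, swap -> [-3, 9, 4, 8]
Pass 2: Select minimum 4 at index 2, swap -> [-3, 4, 9, 8]


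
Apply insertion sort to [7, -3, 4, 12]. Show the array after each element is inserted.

First element 7 is already 'sorted'
Insert -3: shifted 1 elements -> [-3, 7, 4, 12]
Insert 4: shifted 1 elements -> [-3, 4, 7, 12]
Insert 12: shifted 0 elements -> [-3, 4, 7, 12]


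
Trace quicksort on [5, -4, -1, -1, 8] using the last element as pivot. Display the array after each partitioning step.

Partition 1: pivot=8 at index 4 -> [5, -4, -1, -1, 8]
Partition 2: pivot=-1 at index 2 -> [-4, -1, -1, 5, 8]
Partition 3: pivot=-1 at index 1 -> [-4, -1, -1, 5, 8]


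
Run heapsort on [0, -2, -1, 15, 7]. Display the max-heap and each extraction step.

Build heap: [15, 7, -1, -2, 0]
Extract 15: [7, 0, -1, -2, 15]
Extract 7: [0, -2, -1, 7, 15]
Extract 0: [-1, -2, 0, 7, 15]
Extract -1: [-2, -1, 0, 7, 15]


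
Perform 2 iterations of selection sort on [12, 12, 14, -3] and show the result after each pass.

Pass 1: Select minimum -3 at index 3, swap -> [-3, 12, 14, 12]
Pass 2: Select minimum 12 at index 1, swap -> [-3, 12, 14, 12]


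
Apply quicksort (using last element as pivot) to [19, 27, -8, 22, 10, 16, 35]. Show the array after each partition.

Partition 1: pivot=35 at index 6 -> [19, 27, -8, 22, 10, 16, 35]
Partition 2: pivot=16 at index 2 -> [-8, 10, 16, 22, 27, 19, 35]
Partition 3: pivot=10 at index 1 -> [-8, 10, 16, 22, 27, 19, 35]
Partition 4: pivot=19 at index 3 -> [-8, 10, 16, 19, 27, 22, 35]
Partition 5: pivot=22 at index 4 -> [-8, 10, 16, 19, 22, 27, 35]


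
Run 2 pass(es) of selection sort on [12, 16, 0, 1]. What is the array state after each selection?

Pass 1: Select minimum 0 at index 2, swap -> [0, 16, 12, 1]
Pass 2: Select minimum 1 at index 3, swap -> [0, 1, 12, 16]


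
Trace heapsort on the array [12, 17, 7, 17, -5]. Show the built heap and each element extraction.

Build heap: [17, 17, 7, 12, -5]
Extract 17: [17, 12, 7, -5, 17]
Extract 17: [12, -5, 7, 17, 17]
Extract 12: [7, -5, 12, 17, 17]
Extract 7: [-5, 7, 12, 17, 17]


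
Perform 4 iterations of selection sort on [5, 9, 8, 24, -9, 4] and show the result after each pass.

Pass 1: Select minimum -9 at index 4, swap -> [-9, 9, 8, 24, 5, 4]
Pass 2: Select minimum 4 at index 5, swap -> [-9, 4, 8, 24, 5, 9]
Pass 3: Select minimum 5 at index 4, swap -> [-9, 4, 5, 24, 8, 9]
Pass 4: Select minimum 8 at index 4, swap -> [-9, 4, 5, 8, 24, 9]


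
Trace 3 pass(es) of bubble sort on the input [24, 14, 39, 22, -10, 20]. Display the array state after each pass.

After pass 1: [14, 24, 22, -10, 20, 39] (4 swaps)
After pass 2: [14, 22, -10, 20, 24, 39] (3 swaps)
After pass 3: [14, -10, 20, 22, 24, 39] (2 swaps)
Total swaps: 9


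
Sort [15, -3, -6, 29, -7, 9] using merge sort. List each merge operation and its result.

Divide and conquer:
  Merge [-3] + [-6] -> [-6, -3]
  Merge [15] + [-6, -3] -> [-6, -3, 15]
  Merge [-7] + [9] -> [-7, 9]
  Merge [29] + [-7, 9] -> [-7, 9, 29]
  Merge [-6, -3, 15] + [-7, 9, 29] -> [-7, -6, -3, 9, 15, 29]


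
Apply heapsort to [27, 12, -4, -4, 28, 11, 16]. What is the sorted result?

Build heap: [28, 27, 16, -4, 12, 11, -4]
Extract 28: [27, 12, 16, -4, -4, 11, 28]
Extract 27: [16, 12, 11, -4, -4, 27, 28]
Extract 16: [12, -4, 11, -4, 16, 27, 28]
Extract 12: [11, -4, -4, 12, 16, 27, 28]
Extract 11: [-4, -4, 11, 12, 16, 27, 28]
Extract -4: [-4, -4, 11, 12, 16, 27, 28]


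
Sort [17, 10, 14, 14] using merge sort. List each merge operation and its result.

Divide and conquer:
  Merge [17] + [10] -> [10, 17]
  Merge [14] + [14] -> [14, 14]
  Merge [10, 17] + [14, 14] -> [10, 14, 14, 17]


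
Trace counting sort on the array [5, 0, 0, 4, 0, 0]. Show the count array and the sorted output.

Count array: [4, 0, 0, 0, 1, 1]
(count[i] = number of elements equal to i)
Cumulative count: [4, 4, 4, 4, 5, 6]
Sorted: [0, 0, 0, 0, 4, 5]


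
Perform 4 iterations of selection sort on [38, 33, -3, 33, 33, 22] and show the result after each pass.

Pass 1: Select minimum -3 at index 2, swap -> [-3, 33, 38, 33, 33, 22]
Pass 2: Select minimum 22 at index 5, swap -> [-3, 22, 38, 33, 33, 33]
Pass 3: Select minimum 33 at index 3, swap -> [-3, 22, 33, 38, 33, 33]
Pass 4: Select minimum 33 at index 4, swap -> [-3, 22, 33, 33, 38, 33]


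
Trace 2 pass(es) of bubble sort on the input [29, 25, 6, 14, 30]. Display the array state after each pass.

After pass 1: [25, 6, 14, 29, 30] (3 swaps)
After pass 2: [6, 14, 25, 29, 30] (2 swaps)
Total swaps: 5


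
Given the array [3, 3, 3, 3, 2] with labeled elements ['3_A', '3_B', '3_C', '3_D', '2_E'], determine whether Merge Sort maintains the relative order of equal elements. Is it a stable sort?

Trace Merge Sort on the labeled array (the key is the number; the letter only tracks identity):
  Merge [3_A] + [3_B] -> [3_A, 3_B]
  Merge [3_D] + [2_E] -> [2_E, 3_D]
  Merge [3_C] + [2_E, 3_D] -> [2_E, 3_C, 3_D]
  Merge [3_A, 3_B] + [2_E, 3_C, 3_D] -> [2_E, 3_A, 3_B, 3_C, 3_D]
Final order: [2_E, 3_A, 3_B, 3_C, 3_D]
Equal keys:
  value 3: originally 3_A, 3_B, 3_C, 3_D; after sorting 3_A, 3_B, 3_C, 3_D -> order preserved
All equal keys kept their original relative order. Merge Sort is stable: when the heads of the two halves are equal the merge takes from the left half first.
Answer: Stable
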